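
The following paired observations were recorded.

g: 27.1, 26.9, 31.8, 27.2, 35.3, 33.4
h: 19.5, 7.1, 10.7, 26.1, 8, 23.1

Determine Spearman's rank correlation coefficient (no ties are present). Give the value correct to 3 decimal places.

0.143

Rank g: 2, 1, 4, 3, 6, 5
Rank h: 4, 1, 3, 6, 2, 5
d = rank(g) − rank(h): -2, 0, 1, -3, 4, 0; Σd² = 30
ρ = 1 − 6Σd² / [n(n²−1)] = 1 − 6×30 / (6×35) = 1 − 180/210 ≈ 0.143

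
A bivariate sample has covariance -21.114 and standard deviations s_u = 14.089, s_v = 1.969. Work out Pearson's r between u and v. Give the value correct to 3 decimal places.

-0.761

r = Cov(u,v) / (s_u · s_v) = -21.114 / (14.089 × 1.969)
  = -21.114 / 27.7412 ≈ -0.761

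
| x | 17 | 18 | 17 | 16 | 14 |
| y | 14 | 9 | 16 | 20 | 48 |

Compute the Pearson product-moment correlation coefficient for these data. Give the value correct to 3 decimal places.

-0.973

n = 5, Σx = 82, Σy = 107, Σx² = 1354, Σy² = 3237, Σxy = 1664
nΣxy − ΣxΣy = 8320 − 8774 = -454
nΣx² − (Σx)² = 6770 − 6724 = 46; nΣy² − (Σy)² = 16185 − 11449 = 4736
r = -454 / √(46 × 4736) = -454 / 466.7505 ≈ -0.973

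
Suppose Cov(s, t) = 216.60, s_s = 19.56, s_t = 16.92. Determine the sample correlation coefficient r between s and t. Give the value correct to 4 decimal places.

0.6545

r = Cov(s,t) / (s_s · s_t) = 216.60 / (19.56 × 16.92)
  = 216.60 / 330.9552 ≈ 0.6545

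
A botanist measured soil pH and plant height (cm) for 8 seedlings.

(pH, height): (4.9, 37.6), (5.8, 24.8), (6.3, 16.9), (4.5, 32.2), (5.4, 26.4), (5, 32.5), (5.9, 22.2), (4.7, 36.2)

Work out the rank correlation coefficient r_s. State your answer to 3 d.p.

-0.833

Rank pH: 3, 6, 8, 1, 5, 4, 7, 2
Rank height: 8, 3, 1, 5, 4, 6, 2, 7
d = rank(pH) − rank(height): -5, 3, 7, -4, 1, -2, 5, -5; Σd² = 154
ρ = 1 − 6Σd² / [n(n²−1)] = 1 − 6×154 / (8×63) = 1 − 924/504 ≈ -0.833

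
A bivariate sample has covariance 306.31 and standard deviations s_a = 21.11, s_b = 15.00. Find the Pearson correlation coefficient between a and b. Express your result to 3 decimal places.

0.967

r = Cov(a,b) / (s_a · s_b) = 306.31 / (21.11 × 15.00)
  = 306.31 / 316.6500 ≈ 0.967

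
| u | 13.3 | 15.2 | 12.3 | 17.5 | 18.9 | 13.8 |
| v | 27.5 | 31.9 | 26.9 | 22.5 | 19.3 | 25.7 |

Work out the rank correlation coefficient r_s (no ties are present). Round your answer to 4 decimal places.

-0.6000

Rank u: 2, 4, 1, 5, 6, 3
Rank v: 5, 6, 4, 2, 1, 3
d = rank(u) − rank(v): -3, -2, -3, 3, 5, 0; Σd² = 56
ρ = 1 − 6Σd² / [n(n²−1)] = 1 − 6×56 / (6×35) = 1 − 336/210 ≈ -0.6000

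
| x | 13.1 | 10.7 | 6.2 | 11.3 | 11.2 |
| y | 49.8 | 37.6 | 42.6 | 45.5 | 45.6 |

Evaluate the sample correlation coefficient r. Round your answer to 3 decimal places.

0.478

n = 5, Σx = 52.5, Σy = 221.1, Σx² = 577.67, Σy² = 9858.17, Σxy = 2343.69
nΣxy − ΣxΣy = 11718.45 − 11607.75 = 110.7
nΣx² − (Σx)² = 2888.35 − 2756.25 = 132.1; nΣy² − (Σy)² = 49290.85 − 48885.21 = 405.64
r = 110.7 / √(132.1 × 405.64) = 110.7 / 231.4844 ≈ 0.478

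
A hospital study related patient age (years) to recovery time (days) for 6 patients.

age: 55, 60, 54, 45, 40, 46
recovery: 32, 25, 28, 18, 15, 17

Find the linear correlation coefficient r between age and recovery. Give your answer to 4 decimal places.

n = 6, Σx = 300, Σy = 135, Σx² = 15282, Σy² = 3271, Σxy = 6964
nΣxy − ΣxΣy = 41784 − 40500 = 1284
nΣx² − (Σx)² = 91692 − 90000 = 1692; nΣy² − (Σy)² = 19626 − 18225 = 1401
r = 1284 / √(1692 × 1401) = 1284 / 1539.6402 ≈ 0.8340

0.8340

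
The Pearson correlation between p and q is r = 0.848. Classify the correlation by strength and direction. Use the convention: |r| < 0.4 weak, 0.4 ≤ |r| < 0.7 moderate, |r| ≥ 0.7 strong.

r = 0.848 > 0 so the relationship is positive.
|r| = 0.848, which falls in the strong range.

strong positive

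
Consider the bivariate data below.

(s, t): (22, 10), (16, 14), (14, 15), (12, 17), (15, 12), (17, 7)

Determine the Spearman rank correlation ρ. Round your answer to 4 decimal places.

Rank s: 6, 4, 2, 1, 3, 5
Rank t: 2, 4, 5, 6, 3, 1
d = rank(s) − rank(t): 4, 0, -3, -5, 0, 4; Σd² = 66
ρ = 1 − 6Σd² / [n(n²−1)] = 1 − 6×66 / (6×35) = 1 − 396/210 ≈ -0.8857

-0.8857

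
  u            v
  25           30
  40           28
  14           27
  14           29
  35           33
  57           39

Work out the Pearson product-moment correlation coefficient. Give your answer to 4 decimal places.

0.8056

n = 6, Σu = 185, Σv = 186, Σu² = 7091, Σv² = 5864, Σuv = 6032
nΣuv − ΣuΣv = 36192 − 34410 = 1782
nΣu² − (Σu)² = 42546 − 34225 = 8321; nΣv² − (Σv)² = 35184 − 34596 = 588
r = 1782 / √(8321 × 588) = 1782 / 2211.9557 ≈ 0.8056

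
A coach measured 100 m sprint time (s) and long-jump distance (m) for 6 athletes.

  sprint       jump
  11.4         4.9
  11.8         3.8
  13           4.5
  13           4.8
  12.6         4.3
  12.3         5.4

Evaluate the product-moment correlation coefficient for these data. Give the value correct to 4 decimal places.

0.0588

n = 6, Σx = 74.1, Σy = 27.7, Σx² = 917.25, Σy² = 129.39, Σxy = 342.2
nΣxy − ΣxΣy = 2053.2 − 2052.57 = 0.63
nΣx² − (Σx)² = 5503.5 − 5490.81 = 12.69; nΣy² − (Σy)² = 776.34 − 767.29 = 9.05
r = 0.63 / √(12.69 × 9.05) = 0.63 / 10.7166 ≈ 0.0588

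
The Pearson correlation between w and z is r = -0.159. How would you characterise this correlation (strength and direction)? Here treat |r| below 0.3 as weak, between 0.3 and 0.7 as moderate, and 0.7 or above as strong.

weak negative

r = -0.159 < 0 so the relationship is negative.
|r| = 0.159, which falls in the weak range.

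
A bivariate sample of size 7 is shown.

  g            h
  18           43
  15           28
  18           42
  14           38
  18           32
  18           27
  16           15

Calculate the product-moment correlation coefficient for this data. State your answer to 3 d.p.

0.230

n = 7, Σg = 117, Σh = 225, Σg² = 1973, Σh² = 7819, Σgh = 3784
nΣgh − ΣgΣh = 26488 − 26325 = 163
nΣg² − (Σg)² = 13811 − 13689 = 122; nΣh² − (Σh)² = 54733 − 50625 = 4108
r = 163 / √(122 × 4108) = 163 / 707.9379 ≈ 0.230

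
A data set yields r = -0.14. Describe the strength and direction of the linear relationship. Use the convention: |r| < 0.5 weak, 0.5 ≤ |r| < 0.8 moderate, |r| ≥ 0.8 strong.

weak negative

r = -0.14 < 0 so the relationship is negative.
|r| = 0.14, which falls in the weak range.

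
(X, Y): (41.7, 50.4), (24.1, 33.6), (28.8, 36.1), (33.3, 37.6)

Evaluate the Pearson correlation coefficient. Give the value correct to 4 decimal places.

0.9534

n = 4, ΣX = 127.9, ΣY = 157.7, ΣX² = 4258.03, ΣY² = 6386.09, ΣXY = 5203.2
nΣXY − ΣXΣY = 20812.8 − 20169.83 = 642.97
nΣX² − (ΣX)² = 17032.12 − 16358.41 = 673.71; nΣY² − (ΣY)² = 25544.36 − 24869.29 = 675.07
r = 642.97 / √(673.71 × 675.07) = 642.97 / 674.3897 ≈ 0.9534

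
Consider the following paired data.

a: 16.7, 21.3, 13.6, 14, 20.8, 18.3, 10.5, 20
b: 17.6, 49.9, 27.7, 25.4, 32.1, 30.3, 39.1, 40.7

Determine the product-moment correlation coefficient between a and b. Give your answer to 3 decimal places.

n = 8, Σa = 135.2, Σb = 262.8, Σa² = 2391.32, Σb² = 9346.02, Σab = 4535.83
nΣab − ΣaΣb = 36286.64 − 35530.56 = 756.08
nΣa² − (Σa)² = 19130.56 − 18279.04 = 851.52; nΣb² − (Σb)² = 74768.16 − 69063.84 = 5704.32
r = 756.08 / √(851.52 × 5704.32) = 756.08 / 2203.9380 ≈ 0.343

0.343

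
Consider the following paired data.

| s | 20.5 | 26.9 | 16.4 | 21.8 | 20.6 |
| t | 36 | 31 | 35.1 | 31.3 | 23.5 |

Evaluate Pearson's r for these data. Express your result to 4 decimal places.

n = 5, Σs = 106.2, Σt = 156.9, Σs² = 2312.42, Σt² = 5020.95, Σst = 3313.98
nΣst − ΣsΣt = 16569.9 − 16662.78 = -92.88
nΣs² − (Σs)² = 11562.1 − 11278.44 = 283.66; nΣt² − (Σt)² = 25104.75 − 24617.61 = 487.14
r = -92.88 / √(283.66 × 487.14) = -92.88 / 371.7286 ≈ -0.2499

-0.2499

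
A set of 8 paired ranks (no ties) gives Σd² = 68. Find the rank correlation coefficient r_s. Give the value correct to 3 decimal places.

ρ = 1 − 6Σd² / [n(n²−1)] = 1 − 6×68 / (8×63)
  = 1 − 408/504 = 1 − 0.8095 ≈ 0.190

0.190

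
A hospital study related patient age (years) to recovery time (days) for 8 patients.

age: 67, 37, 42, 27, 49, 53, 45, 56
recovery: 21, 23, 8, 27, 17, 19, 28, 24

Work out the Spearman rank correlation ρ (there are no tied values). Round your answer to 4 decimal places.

Rank age: 8, 2, 3, 1, 5, 6, 4, 7
Rank recovery: 4, 5, 1, 7, 2, 3, 8, 6
d = rank(age) − rank(recovery): 4, -3, 2, -6, 3, 3, -4, 1; Σd² = 100
ρ = 1 − 6Σd² / [n(n²−1)] = 1 − 6×100 / (8×63) = 1 − 600/504 ≈ -0.1905

-0.1905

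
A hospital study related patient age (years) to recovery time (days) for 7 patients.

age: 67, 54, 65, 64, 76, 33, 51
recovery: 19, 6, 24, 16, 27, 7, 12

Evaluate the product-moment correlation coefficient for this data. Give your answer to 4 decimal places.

0.8469

n = 7, Σx = 410, Σy = 111, Σx² = 25192, Σy² = 2151, Σxy = 7076
nΣxy − ΣxΣy = 49532 − 45510 = 4022
nΣx² − (Σx)² = 176344 − 168100 = 8244; nΣy² − (Σy)² = 15057 − 12321 = 2736
r = 4022 / √(8244 × 2736) = 4022 / 4749.2719 ≈ 0.8469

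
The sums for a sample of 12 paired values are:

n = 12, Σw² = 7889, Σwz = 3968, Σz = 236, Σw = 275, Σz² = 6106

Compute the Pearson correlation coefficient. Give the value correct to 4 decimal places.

r = (nΣwz − ΣwΣz) / √[(nΣw² − (Σw)²)(nΣz² − (Σz)²)]
Numerator: 12×3968 − 275×236 = -17284
Denominator: √[(94668 − 75625)(73272 − 55696)] = √[19043 × 17576] = 18294.8017
r = -17284 / 18294.8017 ≈ -0.9447

-0.9447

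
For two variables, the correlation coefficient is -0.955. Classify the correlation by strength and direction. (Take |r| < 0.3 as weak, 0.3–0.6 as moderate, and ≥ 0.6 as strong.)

r = -0.955 < 0 so the relationship is negative.
|r| = 0.955, which falls in the strong range.

strong negative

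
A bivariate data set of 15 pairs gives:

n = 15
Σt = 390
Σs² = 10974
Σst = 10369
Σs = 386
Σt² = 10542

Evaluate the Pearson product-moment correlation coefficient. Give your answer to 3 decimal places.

r = (nΣst − ΣsΣt) / √[(nΣs² − (Σs)²)(nΣt² − (Σt)²)]
Numerator: 15×10369 − 386×390 = 4995
Denominator: √[(164610 − 148996)(158130 − 152100)] = √[15614 × 6030] = 9703.2170
r = 4995 / 9703.2170 ≈ 0.515

0.515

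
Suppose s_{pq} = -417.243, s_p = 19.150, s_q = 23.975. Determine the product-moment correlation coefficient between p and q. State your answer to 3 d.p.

r = Cov(p,q) / (s_p · s_q) = -417.243 / (19.150 × 23.975)
  = -417.243 / 459.1212 ≈ -0.909

-0.909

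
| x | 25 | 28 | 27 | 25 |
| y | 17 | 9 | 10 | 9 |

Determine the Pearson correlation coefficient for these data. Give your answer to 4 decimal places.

n = 4, Σx = 105, Σy = 45, Σx² = 2763, Σy² = 551, Σxy = 1172
nΣxy − ΣxΣy = 4688 − 4725 = -37
nΣx² − (Σx)² = 11052 − 11025 = 27; nΣy² − (Σy)² = 2204 − 2025 = 179
r = -37 / √(27 × 179) = -37 / 69.5198 ≈ -0.5322

-0.5322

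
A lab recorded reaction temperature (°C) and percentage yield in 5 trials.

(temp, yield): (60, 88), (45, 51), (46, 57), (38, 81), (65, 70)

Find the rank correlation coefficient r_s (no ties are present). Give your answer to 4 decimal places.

0.2000

Rank temp: 4, 2, 3, 1, 5
Rank yield: 5, 1, 2, 4, 3
d = rank(temp) − rank(yield): -1, 1, 1, -3, 2; Σd² = 16
ρ = 1 − 6Σd² / [n(n²−1)] = 1 − 6×16 / (5×24) = 1 − 96/120 ≈ 0.2000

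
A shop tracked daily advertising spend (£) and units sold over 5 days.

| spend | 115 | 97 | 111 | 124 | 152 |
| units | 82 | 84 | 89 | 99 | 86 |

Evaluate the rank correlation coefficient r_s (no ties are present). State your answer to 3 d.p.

0.300

Rank spend: 3, 1, 2, 4, 5
Rank units: 1, 2, 4, 5, 3
d = rank(spend) − rank(units): 2, -1, -2, -1, 2; Σd² = 14
ρ = 1 − 6Σd² / [n(n²−1)] = 1 − 6×14 / (5×24) = 1 − 84/120 ≈ 0.300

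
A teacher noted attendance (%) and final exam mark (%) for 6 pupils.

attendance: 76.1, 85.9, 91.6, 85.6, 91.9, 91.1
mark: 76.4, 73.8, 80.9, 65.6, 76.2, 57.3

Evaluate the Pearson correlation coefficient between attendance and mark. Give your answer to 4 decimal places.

-0.1508

n = 6, Σx = 522.2, Σy = 430.2, Σx² = 45632.76, Σy² = 31221.3, Σxy = 37402.07
nΣxy − ΣxΣy = 224412.42 − 224650.44 = -238.02
nΣx² − (Σx)² = 273796.56 − 272692.84 = 1103.72; nΣy² − (Σy)² = 187327.8 − 185072.04 = 2255.76
r = -238.02 / √(1103.72 × 2255.76) = -238.02 / 1577.8870 ≈ -0.1508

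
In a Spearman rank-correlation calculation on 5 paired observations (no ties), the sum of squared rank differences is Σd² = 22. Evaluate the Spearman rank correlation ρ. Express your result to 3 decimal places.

-0.100

ρ = 1 − 6Σd² / [n(n²−1)] = 1 − 6×22 / (5×24)
  = 1 − 132/120 = 1 − 1.1000 ≈ -0.100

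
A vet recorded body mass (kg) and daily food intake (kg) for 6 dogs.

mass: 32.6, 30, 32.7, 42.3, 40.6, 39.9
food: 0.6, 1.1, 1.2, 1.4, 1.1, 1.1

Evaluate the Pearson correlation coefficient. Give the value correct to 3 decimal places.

0.483

n = 6, Σx = 218.1, Σy = 6.5, Σx² = 8061.71, Σy² = 7.39, Σxy = 239.57
nΣxy − ΣxΣy = 1437.42 − 1417.65 = 19.77
nΣx² − (Σx)² = 48370.26 − 47567.61 = 802.65; nΣy² − (Σy)² = 44.34 − 42.25 = 2.09
r = 19.77 / √(802.65 × 2.09) = 19.77 / 40.9578 ≈ 0.483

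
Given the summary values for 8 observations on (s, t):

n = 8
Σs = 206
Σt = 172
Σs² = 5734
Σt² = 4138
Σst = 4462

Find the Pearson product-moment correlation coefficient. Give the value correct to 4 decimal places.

r = (nΣst − ΣsΣt) / √[(nΣs² − (Σs)²)(nΣt² − (Σt)²)]
Numerator: 8×4462 − 206×172 = 264
Denominator: √[(45872 − 42436)(33104 − 29584)] = √[3436 × 3520] = 3477.7464
r = 264 / 3477.7464 ≈ 0.0759

0.0759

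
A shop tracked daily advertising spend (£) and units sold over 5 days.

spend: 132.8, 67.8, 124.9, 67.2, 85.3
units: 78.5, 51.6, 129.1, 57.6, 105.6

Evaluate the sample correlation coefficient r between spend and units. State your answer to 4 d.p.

0.6209

n = 5, Σx = 478, Σy = 422.4, Σx² = 49624.62, Σy² = 39960.74, Σxy = 42926.27
nΣxy − ΣxΣy = 214631.35 − 201907.2 = 12724.15
nΣx² − (Σx)² = 248123.1 − 228484 = 19639.1; nΣy² − (Σy)² = 199803.7 − 178421.76 = 21381.94
r = 12724.15 / √(19639.1 × 21381.94) = 12724.15 / 20491.9999 ≈ 0.6209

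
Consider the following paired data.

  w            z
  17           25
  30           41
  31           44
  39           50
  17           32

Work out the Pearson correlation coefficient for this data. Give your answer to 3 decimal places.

0.965

n = 5, Σw = 134, Σz = 192, Σw² = 3960, Σz² = 7766, Σwz = 5513
nΣwz − ΣwΣz = 27565 − 25728 = 1837
nΣw² − (Σw)² = 19800 − 17956 = 1844; nΣz² − (Σz)² = 38830 − 36864 = 1966
r = 1837 / √(1844 × 1966) = 1837 / 1904.0231 ≈ 0.965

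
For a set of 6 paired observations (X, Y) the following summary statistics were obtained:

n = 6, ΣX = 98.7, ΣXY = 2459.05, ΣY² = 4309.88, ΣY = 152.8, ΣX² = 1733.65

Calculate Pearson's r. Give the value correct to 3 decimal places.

r = (nΣXY − ΣXΣY) / √[(nΣX² − (ΣX)²)(nΣY² − (ΣY)²)]
Numerator: 6×2459.05 − 98.7×152.8 = -327.06
Denominator: √[(10401.9 − 9741.69)(25859.28 − 23347.84)] = √[660.21 × 2511.44] = 1287.6637
r = -327.06 / 1287.6637 ≈ -0.254

-0.254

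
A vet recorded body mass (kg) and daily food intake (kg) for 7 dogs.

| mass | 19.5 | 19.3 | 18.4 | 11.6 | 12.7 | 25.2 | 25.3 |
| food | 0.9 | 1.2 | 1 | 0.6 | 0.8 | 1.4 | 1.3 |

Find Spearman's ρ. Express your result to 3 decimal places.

Rank mass: 5, 4, 3, 1, 2, 6, 7
Rank food: 3, 5, 4, 1, 2, 7, 6
d = rank(mass) − rank(food): 2, -1, -1, 0, 0, -1, 1; Σd² = 8
ρ = 1 − 6Σd² / [n(n²−1)] = 1 − 6×8 / (7×48) = 1 − 48/336 ≈ 0.857

0.857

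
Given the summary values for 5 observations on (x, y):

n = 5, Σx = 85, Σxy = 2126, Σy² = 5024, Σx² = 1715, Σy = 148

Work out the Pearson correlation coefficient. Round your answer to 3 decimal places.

-0.936

r = (nΣxy − ΣxΣy) / √[(nΣx² − (Σx)²)(nΣy² − (Σy)²)]
Numerator: 5×2126 − 85×148 = -1950
Denominator: √[(8575 − 7225)(25120 − 21904)] = √[1350 × 3216] = 2083.6506
r = -1950 / 2083.6506 ≈ -0.936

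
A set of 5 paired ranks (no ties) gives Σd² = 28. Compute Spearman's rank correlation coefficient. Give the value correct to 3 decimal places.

-0.400

ρ = 1 − 6Σd² / [n(n²−1)] = 1 − 6×28 / (5×24)
  = 1 − 168/120 = 1 − 1.4000 ≈ -0.400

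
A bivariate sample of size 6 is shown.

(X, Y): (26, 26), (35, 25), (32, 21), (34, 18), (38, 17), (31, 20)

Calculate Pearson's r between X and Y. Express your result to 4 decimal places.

n = 6, ΣX = 196, ΣY = 127, ΣX² = 6486, ΣY² = 2755, ΣXY = 4101
nΣXY − ΣXΣY = 24606 − 24892 = -286
nΣX² − (ΣX)² = 38916 − 38416 = 500; nΣY² − (ΣY)² = 16530 − 16129 = 401
r = -286 / √(500 × 401) = -286 / 447.7723 ≈ -0.6387

-0.6387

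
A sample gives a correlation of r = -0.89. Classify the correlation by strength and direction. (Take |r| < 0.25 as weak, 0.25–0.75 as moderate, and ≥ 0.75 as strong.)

strong negative

r = -0.89 < 0 so the relationship is negative.
|r| = 0.89, which falls in the strong range.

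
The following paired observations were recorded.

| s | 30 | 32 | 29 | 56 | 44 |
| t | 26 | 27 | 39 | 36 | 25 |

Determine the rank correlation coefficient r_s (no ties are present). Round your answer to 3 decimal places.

Rank s: 2, 3, 1, 5, 4
Rank t: 2, 3, 5, 4, 1
d = rank(s) − rank(t): 0, 0, -4, 1, 3; Σd² = 26
ρ = 1 − 6Σd² / [n(n²−1)] = 1 − 6×26 / (5×24) = 1 − 156/120 ≈ -0.300

-0.300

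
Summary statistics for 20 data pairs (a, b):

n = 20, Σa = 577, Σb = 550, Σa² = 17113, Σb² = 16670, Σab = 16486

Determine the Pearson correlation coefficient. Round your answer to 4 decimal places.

0.7285

r = (nΣab − ΣaΣb) / √[(nΣa² − (Σa)²)(nΣb² − (Σb)²)]
Numerator: 20×16486 − 577×550 = 12370
Denominator: √[(342260 − 332929)(333400 − 302500)] = √[9331 × 30900] = 16980.2208
r = 12370 / 16980.2208 ≈ 0.7285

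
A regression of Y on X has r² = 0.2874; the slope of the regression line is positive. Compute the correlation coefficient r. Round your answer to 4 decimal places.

0.5361

|r| = √0.2874 = 0.5361
The association is positive, so r = 0.5361.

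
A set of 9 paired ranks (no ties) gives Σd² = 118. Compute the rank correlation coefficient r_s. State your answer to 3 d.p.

ρ = 1 − 6Σd² / [n(n²−1)] = 1 − 6×118 / (9×80)
  = 1 − 708/720 = 1 − 0.9833 ≈ 0.017

0.017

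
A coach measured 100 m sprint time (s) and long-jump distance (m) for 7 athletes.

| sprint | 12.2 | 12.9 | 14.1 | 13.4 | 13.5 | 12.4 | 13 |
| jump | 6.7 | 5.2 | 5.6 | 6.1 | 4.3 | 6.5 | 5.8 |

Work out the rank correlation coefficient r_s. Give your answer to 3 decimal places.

-0.679

Rank sprint: 1, 3, 7, 5, 6, 2, 4
Rank jump: 7, 2, 3, 5, 1, 6, 4
d = rank(sprint) − rank(jump): -6, 1, 4, 0, 5, -4, 0; Σd² = 94
ρ = 1 − 6Σd² / [n(n²−1)] = 1 − 6×94 / (7×48) = 1 − 564/336 ≈ -0.679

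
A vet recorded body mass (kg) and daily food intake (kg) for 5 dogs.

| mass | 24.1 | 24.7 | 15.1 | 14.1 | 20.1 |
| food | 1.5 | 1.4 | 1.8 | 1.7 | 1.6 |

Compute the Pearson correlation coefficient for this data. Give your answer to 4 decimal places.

-0.9375

n = 5, Σx = 98.1, Σy = 8, Σx² = 2021.73, Σy² = 12.9, Σxy = 154.04
nΣxy − ΣxΣy = 770.2 − 784.8 = -14.6
nΣx² − (Σx)² = 10108.65 − 9623.61 = 485.04; nΣy² − (Σy)² = 64.5 − 64 = 0.5
r = -14.6 / √(485.04 × 0.5) = -14.6 / 15.5731 ≈ -0.9375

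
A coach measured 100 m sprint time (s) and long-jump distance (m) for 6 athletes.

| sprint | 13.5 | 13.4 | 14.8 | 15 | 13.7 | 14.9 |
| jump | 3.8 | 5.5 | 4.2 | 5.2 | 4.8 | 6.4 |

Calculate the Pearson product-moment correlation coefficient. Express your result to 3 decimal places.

0.339

n = 6, Σx = 85.3, Σy = 29.9, Σx² = 1215.55, Σy² = 153.37, Σxy = 426.28
nΣxy − ΣxΣy = 2557.68 − 2550.47 = 7.21
nΣx² − (Σx)² = 7293.3 − 7276.09 = 17.21; nΣy² − (Σy)² = 920.22 − 894.01 = 26.21
r = 7.21 / √(17.21 × 26.21) = 7.21 / 21.2385 ≈ 0.339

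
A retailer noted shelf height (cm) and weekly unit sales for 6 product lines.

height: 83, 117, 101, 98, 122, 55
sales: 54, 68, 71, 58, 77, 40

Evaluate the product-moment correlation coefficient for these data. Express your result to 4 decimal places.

0.9477

n = 6, Σx = 576, Σy = 368, Σx² = 58292, Σy² = 23474, Σxy = 36887
nΣxy − ΣxΣy = 221322 − 211968 = 9354
nΣx² − (Σx)² = 349752 − 331776 = 17976; nΣy² − (Σy)² = 140844 − 135424 = 5420
r = 9354 / √(17976 × 5420) = 9354 / 9870.6596 ≈ 0.9477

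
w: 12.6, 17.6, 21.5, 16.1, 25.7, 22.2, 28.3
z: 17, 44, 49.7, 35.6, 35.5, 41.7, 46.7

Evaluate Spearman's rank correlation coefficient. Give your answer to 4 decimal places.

Rank w: 1, 3, 4, 2, 6, 5, 7
Rank z: 1, 5, 7, 3, 2, 4, 6
d = rank(w) − rank(z): 0, -2, -3, -1, 4, 1, 1; Σd² = 32
ρ = 1 − 6Σd² / [n(n²−1)] = 1 − 6×32 / (7×48) = 1 − 192/336 ≈ 0.4286

0.4286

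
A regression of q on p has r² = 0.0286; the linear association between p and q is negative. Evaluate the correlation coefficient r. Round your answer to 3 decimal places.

|r| = √0.0286 = 0.169
The association is negative, so r = −0.169.

-0.169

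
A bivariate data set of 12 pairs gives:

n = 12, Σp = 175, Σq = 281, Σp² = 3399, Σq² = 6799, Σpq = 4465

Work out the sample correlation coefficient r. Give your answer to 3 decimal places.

0.853

r = (nΣpq − ΣpΣq) / √[(nΣp² − (Σp)²)(nΣq² − (Σq)²)]
Numerator: 12×4465 − 175×281 = 4405
Denominator: √[(40788 − 30625)(81588 − 78961)] = √[10163 × 2627] = 5167.0302
r = 4405 / 5167.0302 ≈ 0.853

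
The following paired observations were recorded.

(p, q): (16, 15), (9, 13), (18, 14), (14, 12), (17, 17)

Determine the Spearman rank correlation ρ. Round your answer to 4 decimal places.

0.6000

Rank p: 3, 1, 5, 2, 4
Rank q: 4, 2, 3, 1, 5
d = rank(p) − rank(q): -1, -1, 2, 1, -1; Σd² = 8
ρ = 1 − 6Σd² / [n(n²−1)] = 1 − 6×8 / (5×24) = 1 − 48/120 ≈ 0.6000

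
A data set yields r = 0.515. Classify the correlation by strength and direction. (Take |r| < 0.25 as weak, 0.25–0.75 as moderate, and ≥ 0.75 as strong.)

r = 0.515 > 0 so the relationship is positive.
|r| = 0.515, which falls in the moderate range.

moderate positive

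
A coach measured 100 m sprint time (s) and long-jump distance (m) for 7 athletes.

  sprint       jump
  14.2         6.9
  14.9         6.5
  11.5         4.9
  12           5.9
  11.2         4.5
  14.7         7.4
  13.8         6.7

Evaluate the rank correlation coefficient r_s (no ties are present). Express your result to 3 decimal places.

0.786

Rank sprint: 5, 7, 2, 3, 1, 6, 4
Rank jump: 6, 4, 2, 3, 1, 7, 5
d = rank(sprint) − rank(jump): -1, 3, 0, 0, 0, -1, -1; Σd² = 12
ρ = 1 − 6Σd² / [n(n²−1)] = 1 − 6×12 / (7×48) = 1 − 72/336 ≈ 0.786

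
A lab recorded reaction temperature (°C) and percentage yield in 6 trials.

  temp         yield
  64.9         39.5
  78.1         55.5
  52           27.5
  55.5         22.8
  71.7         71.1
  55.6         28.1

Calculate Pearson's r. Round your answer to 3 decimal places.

n = 6, Σx = 377.8, Σy = 244.5, Σx² = 24328.12, Σy² = 11761.41, Σxy = 16253.73
nΣxy − ΣxΣy = 97522.38 − 92372.1 = 5150.28
nΣx² − (Σx)² = 145968.72 − 142732.84 = 3235.88; nΣy² − (Σy)² = 70568.46 − 59780.25 = 10788.21
r = 5150.28 / √(3235.88 × 10788.21) = 5150.28 / 5908.4137 ≈ 0.872

0.872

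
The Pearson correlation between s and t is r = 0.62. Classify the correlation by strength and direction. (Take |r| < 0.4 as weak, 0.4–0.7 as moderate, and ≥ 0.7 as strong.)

r = 0.62 > 0 so the relationship is positive.
|r| = 0.62, which falls in the moderate range.

moderate positive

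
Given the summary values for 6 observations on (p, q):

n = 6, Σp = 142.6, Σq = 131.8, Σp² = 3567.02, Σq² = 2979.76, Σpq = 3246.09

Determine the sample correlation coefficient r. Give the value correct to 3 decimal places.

r = (nΣpq − ΣpΣq) / √[(nΣp² − (Σp)²)(nΣq² − (Σq)²)]
Numerator: 6×3246.09 − 142.6×131.8 = 681.86
Denominator: √[(21402.12 − 20334.76)(17878.56 − 17371.24)] = √[1067.36 × 507.32] = 735.8621
r = 681.86 / 735.8621 ≈ 0.927

0.927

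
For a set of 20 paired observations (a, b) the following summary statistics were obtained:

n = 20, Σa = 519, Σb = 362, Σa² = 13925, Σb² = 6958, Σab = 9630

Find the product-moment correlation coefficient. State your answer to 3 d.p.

r = (nΣab − ΣaΣb) / √[(nΣa² − (Σa)²)(nΣb² − (Σb)²)]
Numerator: 20×9630 − 519×362 = 4722
Denominator: √[(278500 − 269361)(139160 − 131044)] = √[9139 × 8116] = 8612.3240
r = 4722 / 8612.3240 ≈ 0.548

0.548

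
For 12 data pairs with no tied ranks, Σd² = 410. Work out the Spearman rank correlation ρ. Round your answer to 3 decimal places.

-0.434

ρ = 1 − 6Σd² / [n(n²−1)] = 1 − 6×410 / (12×143)
  = 1 − 2460/1716 = 1 − 1.4336 ≈ -0.434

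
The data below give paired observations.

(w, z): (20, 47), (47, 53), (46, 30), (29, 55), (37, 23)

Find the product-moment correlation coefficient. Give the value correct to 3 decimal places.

n = 5, Σw = 179, Σz = 208, Σw² = 6935, Σz² = 9472, Σwz = 7257
nΣwz − ΣwΣz = 36285 − 37232 = -947
nΣw² − (Σw)² = 34675 − 32041 = 2634; nΣz² − (Σz)² = 47360 − 43264 = 4096
r = -947 / √(2634 × 4096) = -947 / 3284.6406 ≈ -0.288

-0.288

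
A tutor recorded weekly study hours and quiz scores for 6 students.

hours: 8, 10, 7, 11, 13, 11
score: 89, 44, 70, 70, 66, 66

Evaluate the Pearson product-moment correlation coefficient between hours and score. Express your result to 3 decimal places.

n = 6, Σx = 60, Σy = 405, Σx² = 624, Σy² = 28369, Σxy = 3996
nΣxy − ΣxΣy = 23976 − 24300 = -324
nΣx² − (Σx)² = 3744 − 3600 = 144; nΣy² − (Σy)² = 170214 − 164025 = 6189
r = -324 / √(144 × 6189) = -324 / 944.0424 ≈ -0.343

-0.343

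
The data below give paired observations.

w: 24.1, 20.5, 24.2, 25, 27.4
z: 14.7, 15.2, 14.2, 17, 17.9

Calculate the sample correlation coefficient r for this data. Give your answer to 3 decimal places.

0.639

n = 5, Σw = 121.2, Σz = 79, Σw² = 2962.46, Σz² = 1258.18, Σwz = 1924.97
nΣwz − ΣwΣz = 9624.85 − 9574.8 = 50.05
nΣw² − (Σw)² = 14812.3 − 14689.44 = 122.86; nΣz² − (Σz)² = 6290.9 − 6241 = 49.9
r = 50.05 / √(122.86 × 49.9) = 50.05 / 78.2989 ≈ 0.639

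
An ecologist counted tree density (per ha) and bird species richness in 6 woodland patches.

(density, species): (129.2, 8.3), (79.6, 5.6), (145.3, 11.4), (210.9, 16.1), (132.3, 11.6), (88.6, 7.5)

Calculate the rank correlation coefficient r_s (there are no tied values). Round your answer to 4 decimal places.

Rank density: 3, 1, 5, 6, 4, 2
Rank species: 3, 1, 4, 6, 5, 2
d = rank(density) − rank(species): 0, 0, 1, 0, -1, 0; Σd² = 2
ρ = 1 − 6Σd² / [n(n²−1)] = 1 − 6×2 / (6×35) = 1 − 12/210 ≈ 0.9429

0.9429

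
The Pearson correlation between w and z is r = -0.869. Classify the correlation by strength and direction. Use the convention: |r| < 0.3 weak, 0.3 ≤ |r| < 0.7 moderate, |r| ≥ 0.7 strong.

r = -0.869 < 0 so the relationship is negative.
|r| = 0.869, which falls in the strong range.

strong negative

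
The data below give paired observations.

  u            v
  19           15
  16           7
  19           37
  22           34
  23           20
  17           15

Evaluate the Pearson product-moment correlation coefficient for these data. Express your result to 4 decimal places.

0.5490

n = 6, Σu = 116, Σv = 128, Σu² = 2280, Σv² = 3424, Σuv = 2563
nΣuv − ΣuΣv = 15378 − 14848 = 530
nΣu² − (Σu)² = 13680 − 13456 = 224; nΣv² − (Σv)² = 20544 − 16384 = 4160
r = 530 / √(224 × 4160) = 530 / 965.3186 ≈ 0.5490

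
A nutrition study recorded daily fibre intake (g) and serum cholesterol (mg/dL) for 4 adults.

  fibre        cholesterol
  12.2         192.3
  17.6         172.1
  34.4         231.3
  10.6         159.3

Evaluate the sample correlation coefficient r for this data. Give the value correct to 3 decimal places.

n = 4, Σx = 74.8, Σy = 755, Σx² = 1754.32, Σy² = 145473.88, Σxy = 15020.32
nΣxy − ΣxΣy = 60081.28 − 56474 = 3607.28
nΣx² − (Σx)² = 7017.28 − 5595.04 = 1422.24; nΣy² − (Σy)² = 581895.52 − 570025 = 11870.52
r = 3607.28 / √(1422.24 × 11870.52) = 3607.28 / 4108.8597 ≈ 0.878

0.878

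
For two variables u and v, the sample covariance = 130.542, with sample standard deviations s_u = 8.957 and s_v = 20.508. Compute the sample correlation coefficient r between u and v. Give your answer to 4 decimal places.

r = Cov(u,v) / (s_u · s_v) = 130.542 / (8.957 × 20.508)
  = 130.542 / 183.6902 ≈ 0.7107

0.7107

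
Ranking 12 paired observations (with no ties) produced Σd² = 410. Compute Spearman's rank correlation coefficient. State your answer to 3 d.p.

-0.434

ρ = 1 − 6Σd² / [n(n²−1)] = 1 − 6×410 / (12×143)
  = 1 − 2460/1716 = 1 − 1.4336 ≈ -0.434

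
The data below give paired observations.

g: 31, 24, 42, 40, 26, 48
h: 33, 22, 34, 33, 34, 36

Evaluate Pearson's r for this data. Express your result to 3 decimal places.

n = 6, Σg = 211, Σh = 192, Σg² = 7881, Σh² = 6270, Σgh = 6911
nΣgh − ΣgΣh = 41466 − 40512 = 954
nΣg² − (Σg)² = 47286 − 44521 = 2765; nΣh² − (Σh)² = 37620 − 36864 = 756
r = 954 / √(2765 × 756) = 954 / 1445.8008 ≈ 0.660

0.660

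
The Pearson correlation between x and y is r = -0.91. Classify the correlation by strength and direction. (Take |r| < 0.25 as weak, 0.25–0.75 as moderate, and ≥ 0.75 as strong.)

r = -0.91 < 0 so the relationship is negative.
|r| = 0.91, which falls in the strong range.

strong negative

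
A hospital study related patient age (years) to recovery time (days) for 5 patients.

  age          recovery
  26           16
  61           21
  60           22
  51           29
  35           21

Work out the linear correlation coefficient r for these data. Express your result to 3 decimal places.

n = 5, Σx = 233, Σy = 109, Σx² = 11823, Σy² = 2463, Σxy = 5231
nΣxy − ΣxΣy = 26155 − 25397 = 758
nΣx² − (Σx)² = 59115 − 54289 = 4826; nΣy² − (Σy)² = 12315 − 11881 = 434
r = 758 / √(4826 × 434) = 758 / 1447.2332 ≈ 0.524

0.524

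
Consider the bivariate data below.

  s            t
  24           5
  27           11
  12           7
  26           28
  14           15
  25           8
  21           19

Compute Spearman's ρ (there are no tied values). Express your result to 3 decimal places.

0.250

Rank s: 4, 7, 1, 6, 2, 5, 3
Rank t: 1, 4, 2, 7, 5, 3, 6
d = rank(s) − rank(t): 3, 3, -1, -1, -3, 2, -3; Σd² = 42
ρ = 1 − 6Σd² / [n(n²−1)] = 1 − 6×42 / (7×48) = 1 − 252/336 ≈ 0.250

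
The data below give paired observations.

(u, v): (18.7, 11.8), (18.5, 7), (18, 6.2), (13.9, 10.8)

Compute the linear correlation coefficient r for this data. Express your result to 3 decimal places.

n = 4, Σu = 69.1, Σv = 35.8, Σu² = 1209.15, Σv² = 343.32, Σuv = 611.88
nΣuv − ΣuΣv = 2447.52 − 2473.78 = -26.26
nΣu² − (Σu)² = 4836.6 − 4774.81 = 61.79; nΣv² − (Σv)² = 1373.28 − 1281.64 = 91.64
r = -26.26 / √(61.79 × 91.64) = -26.26 / 75.2492 ≈ -0.349

-0.349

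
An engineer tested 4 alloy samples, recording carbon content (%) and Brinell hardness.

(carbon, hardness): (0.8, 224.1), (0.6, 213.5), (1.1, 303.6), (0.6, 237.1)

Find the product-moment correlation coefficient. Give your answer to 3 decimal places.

n = 4, Σx = 3.1, Σy = 978.3, Σx² = 2.57, Σy² = 244192.43, Σxy = 783.6
nΣxy − ΣxΣy = 3134.4 − 3032.73 = 101.67
nΣx² − (Σx)² = 10.28 − 9.61 = 0.67; nΣy² − (Σy)² = 976769.72 − 957070.89 = 19698.83
r = 101.67 / √(0.67 × 19698.83) = 101.67 / 114.8835 ≈ 0.885

0.885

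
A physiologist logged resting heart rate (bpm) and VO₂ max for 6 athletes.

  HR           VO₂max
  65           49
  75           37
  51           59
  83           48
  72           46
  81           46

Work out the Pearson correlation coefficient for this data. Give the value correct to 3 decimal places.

-0.699

n = 6, Σx = 427, Σy = 285, Σx² = 31085, Σy² = 13787, Σxy = 19991
nΣxy − ΣxΣy = 119946 − 121695 = -1749
nΣx² − (Σx)² = 186510 − 182329 = 4181; nΣy² − (Σy)² = 82722 − 81225 = 1497
r = -1749 / √(4181 × 1497) = -1749 / 2501.7908 ≈ -0.699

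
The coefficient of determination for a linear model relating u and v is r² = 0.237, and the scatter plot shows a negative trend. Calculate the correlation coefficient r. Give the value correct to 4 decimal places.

|r| = √0.237 = 0.4868
The association is negative, so r = −0.4868.

-0.4868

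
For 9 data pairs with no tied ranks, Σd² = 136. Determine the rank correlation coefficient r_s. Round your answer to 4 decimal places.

ρ = 1 − 6Σd² / [n(n²−1)] = 1 − 6×136 / (9×80)
  = 1 − 816/720 = 1 − 1.13333 ≈ -0.1333

-0.1333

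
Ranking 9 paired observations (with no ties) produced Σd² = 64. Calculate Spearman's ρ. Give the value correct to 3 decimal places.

ρ = 1 − 6Σd² / [n(n²−1)] = 1 − 6×64 / (9×80)
  = 1 − 384/720 = 1 − 0.5333 ≈ 0.467

0.467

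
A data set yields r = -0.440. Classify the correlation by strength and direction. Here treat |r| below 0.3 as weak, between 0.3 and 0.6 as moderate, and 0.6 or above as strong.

r = -0.440 < 0 so the relationship is negative.
|r| = 0.440, which falls in the moderate range.

moderate negative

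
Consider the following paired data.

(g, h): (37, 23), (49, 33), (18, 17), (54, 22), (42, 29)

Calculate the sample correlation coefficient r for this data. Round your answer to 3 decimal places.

0.632

n = 5, Σg = 200, Σh = 124, Σg² = 8774, Σh² = 3232, Σgh = 5180
nΣgh − ΣgΣh = 25900 − 24800 = 1100
nΣg² − (Σg)² = 43870 − 40000 = 3870; nΣh² − (Σh)² = 16160 − 15376 = 784
r = 1100 / √(3870 × 784) = 1100 / 1741.8611 ≈ 0.632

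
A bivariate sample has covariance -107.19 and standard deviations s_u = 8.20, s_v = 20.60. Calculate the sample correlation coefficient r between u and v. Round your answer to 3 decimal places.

r = Cov(u,v) / (s_u · s_v) = -107.19 / (8.20 × 20.60)
  = -107.19 / 168.9200 ≈ -0.635

-0.635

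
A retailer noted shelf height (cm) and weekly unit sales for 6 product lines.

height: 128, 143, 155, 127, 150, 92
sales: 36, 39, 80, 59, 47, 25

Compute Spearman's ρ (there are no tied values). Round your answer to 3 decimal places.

0.657

Rank height: 3, 4, 6, 2, 5, 1
Rank sales: 2, 3, 6, 5, 4, 1
d = rank(height) − rank(sales): 1, 1, 0, -3, 1, 0; Σd² = 12
ρ = 1 − 6Σd² / [n(n²−1)] = 1 − 6×12 / (6×35) = 1 − 72/210 ≈ 0.657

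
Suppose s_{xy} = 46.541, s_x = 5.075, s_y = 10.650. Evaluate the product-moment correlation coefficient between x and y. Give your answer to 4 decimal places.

0.8611

r = Cov(x,y) / (s_x · s_y) = 46.541 / (5.075 × 10.650)
  = 46.541 / 54.0488 ≈ 0.8611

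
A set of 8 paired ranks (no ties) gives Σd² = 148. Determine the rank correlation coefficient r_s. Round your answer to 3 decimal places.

ρ = 1 − 6Σd² / [n(n²−1)] = 1 − 6×148 / (8×63)
  = 1 − 888/504 = 1 − 1.7619 ≈ -0.762

-0.762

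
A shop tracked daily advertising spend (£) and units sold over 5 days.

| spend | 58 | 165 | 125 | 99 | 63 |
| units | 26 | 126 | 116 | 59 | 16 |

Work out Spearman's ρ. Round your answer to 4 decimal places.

Rank spend: 1, 5, 4, 3, 2
Rank units: 2, 5, 4, 3, 1
d = rank(spend) − rank(units): -1, 0, 0, 0, 1; Σd² = 2
ρ = 1 − 6Σd² / [n(n²−1)] = 1 − 6×2 / (5×24) = 1 − 12/120 ≈ 0.9000

0.9000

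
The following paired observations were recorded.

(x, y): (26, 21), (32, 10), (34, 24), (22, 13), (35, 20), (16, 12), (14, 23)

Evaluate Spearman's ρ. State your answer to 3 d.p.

0.071

Rank x: 4, 5, 6, 3, 7, 2, 1
Rank y: 5, 1, 7, 3, 4, 2, 6
d = rank(x) − rank(y): -1, 4, -1, 0, 3, 0, -5; Σd² = 52
ρ = 1 − 6Σd² / [n(n²−1)] = 1 − 6×52 / (7×48) = 1 − 312/336 ≈ 0.071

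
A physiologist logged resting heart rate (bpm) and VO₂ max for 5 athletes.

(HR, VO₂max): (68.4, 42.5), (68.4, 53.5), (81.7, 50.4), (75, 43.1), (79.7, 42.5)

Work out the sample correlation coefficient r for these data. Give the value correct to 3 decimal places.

n = 5, Σx = 373.2, Σy = 232, Σx² = 28009.1, Σy² = 10872.52, Σxy = 17303.83
nΣxy − ΣxΣy = 86519.15 − 86582.4 = -63.25
nΣx² − (Σx)² = 140045.5 − 139278.24 = 767.26; nΣy² − (Σy)² = 54362.6 − 53824 = 538.6
r = -63.25 / √(767.26 × 538.6) = -63.25 / 642.8423 ≈ -0.098

-0.098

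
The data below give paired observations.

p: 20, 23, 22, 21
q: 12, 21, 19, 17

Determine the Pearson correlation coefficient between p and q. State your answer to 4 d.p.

n = 4, Σp = 86, Σq = 69, Σp² = 1854, Σq² = 1235, Σpq = 1498
nΣpq − ΣpΣq = 5992 − 5934 = 58
nΣp² − (Σp)² = 7416 − 7396 = 20; nΣq² − (Σq)² = 4940 − 4761 = 179
r = 58 / √(20 × 179) = 58 / 59.8331 ≈ 0.9694

0.9694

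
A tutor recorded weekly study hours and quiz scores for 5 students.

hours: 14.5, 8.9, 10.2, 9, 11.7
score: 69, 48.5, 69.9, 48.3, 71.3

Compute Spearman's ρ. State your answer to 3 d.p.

Rank hours: 5, 1, 3, 2, 4
Rank score: 3, 2, 4, 1, 5
d = rank(hours) − rank(score): 2, -1, -1, 1, -1; Σd² = 8
ρ = 1 − 6Σd² / [n(n²−1)] = 1 − 6×8 / (5×24) = 1 − 48/120 ≈ 0.600

0.600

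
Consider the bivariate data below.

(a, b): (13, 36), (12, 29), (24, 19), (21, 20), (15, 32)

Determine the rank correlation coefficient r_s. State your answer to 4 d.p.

-0.7000

Rank a: 2, 1, 5, 4, 3
Rank b: 5, 3, 1, 2, 4
d = rank(a) − rank(b): -3, -2, 4, 2, -1; Σd² = 34
ρ = 1 − 6Σd² / [n(n²−1)] = 1 − 6×34 / (5×24) = 1 − 204/120 ≈ -0.7000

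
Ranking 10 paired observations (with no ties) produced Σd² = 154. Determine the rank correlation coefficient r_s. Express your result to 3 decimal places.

0.067

ρ = 1 − 6Σd² / [n(n²−1)] = 1 − 6×154 / (10×99)
  = 1 − 924/990 = 1 − 0.9333 ≈ 0.067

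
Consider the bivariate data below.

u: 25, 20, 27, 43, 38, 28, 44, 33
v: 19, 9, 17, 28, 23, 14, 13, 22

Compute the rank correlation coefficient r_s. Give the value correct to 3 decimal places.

0.405

Rank u: 2, 1, 3, 7, 6, 4, 8, 5
Rank v: 5, 1, 4, 8, 7, 3, 2, 6
d = rank(u) − rank(v): -3, 0, -1, -1, -1, 1, 6, -1; Σd² = 50
ρ = 1 − 6Σd² / [n(n²−1)] = 1 − 6×50 / (8×63) = 1 − 300/504 ≈ 0.405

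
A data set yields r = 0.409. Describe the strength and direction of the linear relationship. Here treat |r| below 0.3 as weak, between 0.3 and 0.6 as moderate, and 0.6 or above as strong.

r = 0.409 > 0 so the relationship is positive.
|r| = 0.409, which falls in the moderate range.

moderate positive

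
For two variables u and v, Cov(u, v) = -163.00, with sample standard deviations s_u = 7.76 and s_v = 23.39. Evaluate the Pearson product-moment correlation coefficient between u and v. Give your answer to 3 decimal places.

r = Cov(u,v) / (s_u · s_v) = -163.00 / (7.76 × 23.39)
  = -163.00 / 181.5064 ≈ -0.898

-0.898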